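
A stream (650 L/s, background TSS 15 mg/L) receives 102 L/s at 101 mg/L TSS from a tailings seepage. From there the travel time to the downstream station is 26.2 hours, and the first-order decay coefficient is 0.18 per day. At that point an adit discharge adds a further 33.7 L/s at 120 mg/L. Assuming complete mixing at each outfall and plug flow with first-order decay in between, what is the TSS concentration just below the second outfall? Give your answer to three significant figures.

26.1 mg/L

Mixed concentration C = ΣQC/ΣQ = (650.0·15.00 + 102.0·101.0) / 752.0 = 20050/752.0 = 26.66 mg/L; combined flow 752.0 L/s.
First-order decay: C = 26.66·exp(−k·t) = 26.66·0.8216 = 21.91 mg/L.
At the second outfall, C = (752.0·21.91 + 33.70·120.0) / (752.0 + 33.70) = 26.12 mg/L.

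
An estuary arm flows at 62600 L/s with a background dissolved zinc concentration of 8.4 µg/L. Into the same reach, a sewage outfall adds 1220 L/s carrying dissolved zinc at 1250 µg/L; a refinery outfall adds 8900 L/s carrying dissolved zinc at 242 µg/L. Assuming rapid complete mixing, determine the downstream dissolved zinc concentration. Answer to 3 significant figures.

Conservation of mass: C = (62600·8.400 + 1220·1250 + 8900·242.0) / 72720 = 4205000/72720 = 57.82 µg/L.

57.8 µg/L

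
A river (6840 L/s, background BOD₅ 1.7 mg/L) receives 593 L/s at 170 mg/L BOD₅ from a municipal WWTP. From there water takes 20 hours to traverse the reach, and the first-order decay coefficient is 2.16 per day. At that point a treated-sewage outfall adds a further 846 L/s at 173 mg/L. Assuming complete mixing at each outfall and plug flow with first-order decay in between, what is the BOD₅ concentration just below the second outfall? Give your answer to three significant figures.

Conservation of mass: C = (6840·1.700 + 593.0·170.0) / 7433 = 112400/7433 = 15.13 mg/L; combined flow 7433 L/s.
First-order decay: C = 15.13·exp(−k·t) = 15.13·0.1653 = 2.500 mg/L.
Second outfall: C = (7433·2.500 + 846.0·173.0)/8279 = 19.92 mg/L.

19.9 mg/L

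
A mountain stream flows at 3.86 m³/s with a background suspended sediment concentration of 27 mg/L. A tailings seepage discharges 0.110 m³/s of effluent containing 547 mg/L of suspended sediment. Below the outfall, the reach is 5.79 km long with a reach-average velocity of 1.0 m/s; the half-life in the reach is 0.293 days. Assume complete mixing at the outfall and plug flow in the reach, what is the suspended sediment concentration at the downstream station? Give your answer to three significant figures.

35.3 mg/L

Mixed concentration C = ΣQC/ΣQ = (3.860·27.00 + 0.1100·547.0) / 3.970 = 164.4/3.970 = 41.41 mg/L.
Travel time t = 5.79·1000 / 1.0 = 5790 s = 1.608 h.
Half-life 0.293 d → k = ln 2 / 0.293 = 2.366 d⁻¹.
Applying C = C₀e^(−kt): 41.41 × 0.8534 = 35.34 mg/L.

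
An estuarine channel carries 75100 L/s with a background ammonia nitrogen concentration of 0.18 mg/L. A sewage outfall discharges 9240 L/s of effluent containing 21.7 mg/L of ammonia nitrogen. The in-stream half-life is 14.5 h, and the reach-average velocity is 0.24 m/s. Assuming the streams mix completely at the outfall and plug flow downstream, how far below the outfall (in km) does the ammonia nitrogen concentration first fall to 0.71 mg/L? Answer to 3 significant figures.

23.0 km

Mixed concentration C = ΣQC/ΣQ = (75100·0.1800 + 9240·21.70) / 84340 = 214000/84340 = 2.538 mg/L.
Half-life 14.5 h → k = ln 2 / 14.5 = 0.04780 h⁻¹ = 1.147 d⁻¹.
Set 2.538·exp(−k·t) = 0.71 → t = ln(2.538/0.71)/k = 95920 s = 26.65 h.
Distance = v·t = 0.24·95920 = 23020 m = 23.02 km.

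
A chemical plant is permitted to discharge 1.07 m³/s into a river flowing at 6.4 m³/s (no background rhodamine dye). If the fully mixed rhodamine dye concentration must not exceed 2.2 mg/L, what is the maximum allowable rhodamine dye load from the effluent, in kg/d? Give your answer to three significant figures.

1420 kg/d

Mass balance at the limit: 6.400·0 + 1.070·Cₑ = 7.470·2.2 → Cₑ = 15.36 mg/L.
Load = 1.070 m³/s × 15.36 g/m³ × 86 400 s/d = 1420 kg/d.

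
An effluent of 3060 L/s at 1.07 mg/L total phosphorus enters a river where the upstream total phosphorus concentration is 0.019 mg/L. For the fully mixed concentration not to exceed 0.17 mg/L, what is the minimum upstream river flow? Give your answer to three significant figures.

18200 L/s

Set C_mix = 0.17: (Q·0.01900 + 3060·1.070) / (Q + 3060) = 0.17
→ Q = 3060·(1.070 − 0.17)/(0.17 − 0.01900) = 18240 L/s.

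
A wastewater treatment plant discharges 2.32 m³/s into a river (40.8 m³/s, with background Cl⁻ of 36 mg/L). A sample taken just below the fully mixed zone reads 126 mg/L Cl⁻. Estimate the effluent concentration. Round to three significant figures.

Mass balance: 40.80·36.00 + 2.320·Cₑ = 43.12·126.0
→ Cₑ = (43.12·126.0 − 40.80·36.00) / 2.320 = 1709 mg/L.

1710 mg/L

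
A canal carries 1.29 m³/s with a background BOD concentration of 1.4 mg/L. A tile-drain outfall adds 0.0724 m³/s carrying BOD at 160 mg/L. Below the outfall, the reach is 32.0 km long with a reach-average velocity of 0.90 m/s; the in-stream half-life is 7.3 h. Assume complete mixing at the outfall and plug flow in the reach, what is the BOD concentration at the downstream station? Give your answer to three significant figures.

3.85 mg/L

Mixed concentration C = ΣQC/ΣQ = (1.290·1.400 + 0.07240·160.0) / 1.362 = 13.39/1.362 = 9.828 mg/L.
Travel time t = 32.0·1000 / 0.90 = 35560 s = 9.877 h.
Half-life 7.3 h → k = ln 2 / 7.3 = 0.09495 h⁻¹ = 2.279 d⁻¹.
Decay over the reach: 9.828·exp(−kt) = 9.828·0.3915 = 3.848 mg/L.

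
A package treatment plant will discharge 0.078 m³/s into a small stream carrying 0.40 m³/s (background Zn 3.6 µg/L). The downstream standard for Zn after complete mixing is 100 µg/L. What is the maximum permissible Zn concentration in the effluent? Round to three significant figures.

At the limit, (Qr·Cr + Qe·Cₑ)/(Qr + Qe) = 100:
Cₑ = (0.4780·100 − 0.4000·3.600) / 0.07800 = 594.4 µg/L.

594 µg/L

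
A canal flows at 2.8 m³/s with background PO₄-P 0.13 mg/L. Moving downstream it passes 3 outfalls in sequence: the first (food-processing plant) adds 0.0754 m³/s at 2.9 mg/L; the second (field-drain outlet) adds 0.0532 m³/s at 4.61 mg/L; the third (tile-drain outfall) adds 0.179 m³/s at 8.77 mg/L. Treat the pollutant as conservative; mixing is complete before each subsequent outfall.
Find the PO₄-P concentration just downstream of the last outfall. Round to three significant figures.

0.772 mg/L

After outfall 1: Q = 2.800 + 0.07540 = 2.875 m³/s; C = (2.800·0.1300 + 0.07540·2.900)/2.875 = 0.2026 mg/L.
After outfall 2: Q = 2.875 + 0.05320 = 2.929 m³/s; C = (2.875·0.2026 + 0.05320·4.610)/2.929 = 0.2827 mg/L.
After outfall 3: Q = 2.929 + 0.1790 = 3.108 m³/s; C = (2.929·0.2827 + 0.1790·8.770)/3.108 = 0.7716 mg/L.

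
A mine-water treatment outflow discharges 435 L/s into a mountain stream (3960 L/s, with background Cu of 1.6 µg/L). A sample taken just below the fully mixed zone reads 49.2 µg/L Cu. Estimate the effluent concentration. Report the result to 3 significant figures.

Mass balance: 3960·1.600 + 435.0·Cₑ = 4395·49.20
→ Cₑ = (4395·49.20 − 3960·1.600) / 435.0 = 482.5 µg/L.

483 µg/L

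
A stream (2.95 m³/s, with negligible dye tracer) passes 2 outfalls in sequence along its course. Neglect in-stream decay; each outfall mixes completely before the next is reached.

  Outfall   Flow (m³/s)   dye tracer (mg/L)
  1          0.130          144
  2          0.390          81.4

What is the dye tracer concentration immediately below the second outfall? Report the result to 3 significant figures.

14.5 mg/L

Below outfall 1: Q → 3.080 m³/s, C = (2.950·0 + 0.1300·144.0)/3.080 = 6.078 mg/L.
Below outfall 2: Q → 3.470 m³/s, C = (3.080·6.078 + 0.3900·81.40)/3.470 = 14.54 mg/L.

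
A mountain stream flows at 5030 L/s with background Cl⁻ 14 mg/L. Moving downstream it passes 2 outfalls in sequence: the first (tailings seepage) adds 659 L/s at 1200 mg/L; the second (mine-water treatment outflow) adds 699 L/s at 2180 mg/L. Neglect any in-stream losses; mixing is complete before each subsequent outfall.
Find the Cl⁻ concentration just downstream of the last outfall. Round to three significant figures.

373 mg/L

Below outfall 1: Q → 5689 L/s, C = (5030·14.00 + 659.0·1200)/5689 = 151.4 mg/L.
Below outfall 2: Q → 6388 L/s, C = (5689·151.4 + 699.0·2180)/6388 = 373.4 mg/L.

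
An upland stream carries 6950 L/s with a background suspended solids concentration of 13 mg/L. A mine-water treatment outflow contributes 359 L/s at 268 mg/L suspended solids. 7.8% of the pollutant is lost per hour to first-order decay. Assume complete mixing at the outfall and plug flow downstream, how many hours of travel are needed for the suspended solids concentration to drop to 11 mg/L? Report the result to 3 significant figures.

Conservation of mass: C = (6950·13.00 + 359.0·268.0) / 7309 = 186600/7309 = 25.52 mg/L.
7.8%/h lost → k = −ln(1 − 0.078) = 0.08121 h⁻¹.
25.52·exp(−k·t) = 11 → t = ln(25.52/11)/k = 37310 s = 10.37 h.

10.4 h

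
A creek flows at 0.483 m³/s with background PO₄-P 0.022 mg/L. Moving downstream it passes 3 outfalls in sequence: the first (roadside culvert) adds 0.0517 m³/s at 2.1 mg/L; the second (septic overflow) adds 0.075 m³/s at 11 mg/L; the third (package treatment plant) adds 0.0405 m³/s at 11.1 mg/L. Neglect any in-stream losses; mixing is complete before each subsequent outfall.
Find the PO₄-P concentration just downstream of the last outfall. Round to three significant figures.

After outfall 1: Q = 0.4830 + 0.05170 = 0.5347 m³/s; C = (0.4830·0.02200 + 0.05170·2.100)/0.5347 = 0.2229 mg/L.
After outfall 2: Q = 0.5347 + 0.07500 = 0.6097 m³/s; C = (0.5347·0.2229 + 0.07500·11.00)/0.6097 = 1.549 mg/L.
After outfall 3: Q = 0.6097 + 0.04050 = 0.6502 m³/s; C = (0.6097·1.549 + 0.04050·11.10)/0.6502 = 2.144 mg/L.

2.14 mg/L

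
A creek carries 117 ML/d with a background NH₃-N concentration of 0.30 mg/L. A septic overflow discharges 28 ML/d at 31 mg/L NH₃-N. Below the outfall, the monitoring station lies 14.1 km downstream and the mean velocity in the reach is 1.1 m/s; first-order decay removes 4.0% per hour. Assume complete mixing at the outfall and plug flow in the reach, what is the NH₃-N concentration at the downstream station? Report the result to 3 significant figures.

Conservation of mass: C = (117.0·0.3000 + 28.00·31.00) / 145.0 = 903.1/145.0 = 6.228 mg/L.
Travel time t = 14.1·1000 / 1.1 = 12820 s = 3.561 h.
4.0%/h lost → k = −ln(1 − 0.04) = 0.04082 h⁻¹.
Applying C = C₀e^(−kt): 6.228 × 0.8647 = 5.386 mg/L.

5.39 mg/L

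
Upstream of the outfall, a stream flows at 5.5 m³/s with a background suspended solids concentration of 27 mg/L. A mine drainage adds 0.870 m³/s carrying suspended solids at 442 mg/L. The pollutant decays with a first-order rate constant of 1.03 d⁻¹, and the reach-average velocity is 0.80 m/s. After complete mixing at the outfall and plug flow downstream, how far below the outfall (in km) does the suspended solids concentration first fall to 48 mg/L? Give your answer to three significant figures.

37.3 km

Mass balance: C = (5.500·27.00 + 0.8700·442.0) / 6.370 = 533.0/6.370 = 83.68 mg/L.
Set 83.68·exp(−k·t) = 48 → t = ln(83.68/48)/k = 46620 s = 12.95 h.
Distance = v·t = 0.80·46620 = 37300 m = 37.30 km.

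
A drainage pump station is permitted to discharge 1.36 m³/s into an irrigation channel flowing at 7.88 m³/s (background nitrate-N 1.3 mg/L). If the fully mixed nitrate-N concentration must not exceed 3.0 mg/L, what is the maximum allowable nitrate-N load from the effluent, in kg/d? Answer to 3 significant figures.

Mass balance at the limit: 7.880·1.300 + 1.360·Cₑ = 9.240·3.0 → Cₑ = 12.85 mg/L.
Load = 1.360 m³/s × 12.85 g/m³ × 86 400 s/d = 1510 kg/d.

1510 kg/d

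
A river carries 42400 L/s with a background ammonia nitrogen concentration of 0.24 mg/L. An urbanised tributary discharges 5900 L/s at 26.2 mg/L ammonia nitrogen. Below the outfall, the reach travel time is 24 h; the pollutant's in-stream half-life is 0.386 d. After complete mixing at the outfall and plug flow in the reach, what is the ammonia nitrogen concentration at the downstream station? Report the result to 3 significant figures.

Mixed concentration C = ΣQC/ΣQ = (42400·0.2400 + 5900·26.20) / 48300 = 164800/48300 = 3.411 mg/L.
Half-life 0.386 d → k = ln 2 / 0.386 = 1.796 d⁻¹.
Applying C = C₀e^(−kt): 3.411 × 0.1660 = 0.5663 mg/L.

0.566 mg/L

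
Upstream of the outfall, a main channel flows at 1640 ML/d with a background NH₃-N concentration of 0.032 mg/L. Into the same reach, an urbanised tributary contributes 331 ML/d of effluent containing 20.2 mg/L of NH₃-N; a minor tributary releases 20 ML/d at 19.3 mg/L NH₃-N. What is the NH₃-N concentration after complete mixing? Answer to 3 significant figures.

After mixing, C = (1640·0.03200 + 331.0·20.20 + 20.00·19.30) / 1991 = 7125/1991 = 3.578 mg/L.

3.58 mg/L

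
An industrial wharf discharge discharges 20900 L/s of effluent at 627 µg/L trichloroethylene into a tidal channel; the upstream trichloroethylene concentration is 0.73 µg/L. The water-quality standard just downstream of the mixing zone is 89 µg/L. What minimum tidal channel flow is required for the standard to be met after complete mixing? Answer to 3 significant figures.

Set C_mix = 89: (Q·0.7300 + 20900·627.0) / (Q + 20900) = 89
→ Q = 20900·(627.0 − 89)/(89 − 0.7300) = 127400 L/s.

127000 L/s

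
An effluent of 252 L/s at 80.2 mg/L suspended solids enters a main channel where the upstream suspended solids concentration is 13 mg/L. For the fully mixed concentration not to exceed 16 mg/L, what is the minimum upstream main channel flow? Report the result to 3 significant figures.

Set C_mix = 16: (Q·13.00 + 252.0·80.20) / (Q + 252.0) = 16
→ Q = 252.0·(80.20 − 16)/(16 − 13.00) = 5393 L/s.

5390 L/s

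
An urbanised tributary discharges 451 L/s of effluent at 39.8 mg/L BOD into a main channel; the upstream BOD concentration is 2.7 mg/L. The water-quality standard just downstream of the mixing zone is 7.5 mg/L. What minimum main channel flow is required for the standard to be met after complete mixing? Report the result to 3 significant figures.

Set C_mix = 7.5: (Q·2.700 + 451.0·39.80) / (Q + 451.0) = 7.5
→ Q = 451.0·(39.80 − 7.5)/(7.5 − 2.700) = 3035 L/s.

3030 L/s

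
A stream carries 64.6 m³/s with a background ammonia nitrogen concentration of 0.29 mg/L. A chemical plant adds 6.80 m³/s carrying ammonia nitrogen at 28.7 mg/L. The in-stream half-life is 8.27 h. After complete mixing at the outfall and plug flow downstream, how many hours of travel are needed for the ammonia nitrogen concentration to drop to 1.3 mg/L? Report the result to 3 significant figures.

9.96 h

Conservation of mass: C = (64.60·0.2900 + 6.800·28.70) / 71.40 = 213.9/71.40 = 2.996 mg/L.
Half-life 8.27 h → k = ln 2 / 8.27 = 0.08381 h⁻¹ = 2.012 d⁻¹.
2.996·exp(−k·t) = 1.3 → t = ln(2.996/1.3)/k = 35860 s = 9.960 h.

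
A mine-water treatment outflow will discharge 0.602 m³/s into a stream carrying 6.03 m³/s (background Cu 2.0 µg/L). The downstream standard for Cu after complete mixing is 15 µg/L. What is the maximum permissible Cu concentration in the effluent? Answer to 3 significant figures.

145 µg/L

At the limit, (Qr·Cr + Qe·Cₑ)/(Qr + Qe) = 15:
Cₑ = (6.632·15 − 6.030·2.000) / 0.6020 = 145.2 µg/L.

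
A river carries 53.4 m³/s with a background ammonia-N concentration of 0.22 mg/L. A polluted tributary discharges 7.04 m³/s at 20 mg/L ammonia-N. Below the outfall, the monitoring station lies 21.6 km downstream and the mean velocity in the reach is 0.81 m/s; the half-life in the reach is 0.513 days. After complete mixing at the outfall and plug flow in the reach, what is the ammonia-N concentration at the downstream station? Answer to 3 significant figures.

1.66 mg/L

After mixing, C = (53.40·0.2200 + 7.040·20.00) / 60.44 = 152.5/60.44 = 2.524 mg/L.
Travel time t = 21.6·1000 / 0.81 = 26670 s = 7.407 h.
Half-life 0.513 d → k = ln 2 / 0.513 = 1.351 d⁻¹.
Decay over the reach: 2.524·exp(−kt) = 2.524·0.6590 = 1.663 mg/L.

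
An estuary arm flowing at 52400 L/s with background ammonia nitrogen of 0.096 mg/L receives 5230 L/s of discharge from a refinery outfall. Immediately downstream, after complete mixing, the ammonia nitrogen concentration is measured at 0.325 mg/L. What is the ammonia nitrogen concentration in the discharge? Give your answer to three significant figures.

2.62 mg/L

Mass balance: 52400·0.09600 + 5230·Cₑ = 57630·0.3250
→ Cₑ = (57630·0.3250 − 52400·0.09600) / 5230 = 2.619 mg/L.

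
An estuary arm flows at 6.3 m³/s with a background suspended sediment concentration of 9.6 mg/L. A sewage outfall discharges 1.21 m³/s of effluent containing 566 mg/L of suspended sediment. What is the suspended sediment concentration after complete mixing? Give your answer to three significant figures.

Flow-weighted average: C = (6.300·9.600 + 1.210·566.0) / 7.510 = 745.3/7.510 = 99.25 mg/L.

99.2 mg/L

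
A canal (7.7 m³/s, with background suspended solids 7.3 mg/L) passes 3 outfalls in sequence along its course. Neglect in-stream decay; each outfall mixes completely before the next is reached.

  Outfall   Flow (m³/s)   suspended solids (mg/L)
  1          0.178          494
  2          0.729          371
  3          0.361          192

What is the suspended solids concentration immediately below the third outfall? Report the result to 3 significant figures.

54.0 mg/L

Below outfall 1: Q → 7.878 m³/s, C = (7.700·7.300 + 0.1780·494.0)/7.878 = 18.30 mg/L.
Below outfall 2: Q → 8.607 m³/s, C = (7.878·18.30 + 0.7290·371.0)/8.607 = 48.17 mg/L.
Below outfall 3: Q → 8.968 m³/s, C = (8.607·48.17 + 0.3610·192.0)/8.968 = 53.96 mg/L.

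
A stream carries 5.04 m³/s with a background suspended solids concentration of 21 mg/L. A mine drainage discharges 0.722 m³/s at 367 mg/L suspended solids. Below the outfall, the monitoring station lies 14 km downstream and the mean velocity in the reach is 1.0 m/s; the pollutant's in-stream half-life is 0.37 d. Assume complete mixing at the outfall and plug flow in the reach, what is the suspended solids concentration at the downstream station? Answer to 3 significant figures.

Conservation of mass: C = (5.040·21.00 + 0.7220·367.0) / 5.762 = 370.8/5.762 = 64.36 mg/L.
Travel time t = 14·1000 / 1.0 = 14000 s = 3.889 h.
Half-life 0.37 d → k = ln 2 / 0.37 = 1.873 d⁻¹.
After decay, C = 64.36 × e^(−kt) = 64.36 × 0.7382 = 47.51 mg/L.

47.5 mg/L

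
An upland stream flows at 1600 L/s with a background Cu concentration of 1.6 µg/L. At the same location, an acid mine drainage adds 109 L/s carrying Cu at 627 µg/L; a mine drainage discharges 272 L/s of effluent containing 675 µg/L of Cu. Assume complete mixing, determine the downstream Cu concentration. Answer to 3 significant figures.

After mixing, C = (1600·1.600 + 109.0·627.0 + 272.0·675.0) / 1981 = 254500/1981 = 128.5 µg/L.

128 µg/L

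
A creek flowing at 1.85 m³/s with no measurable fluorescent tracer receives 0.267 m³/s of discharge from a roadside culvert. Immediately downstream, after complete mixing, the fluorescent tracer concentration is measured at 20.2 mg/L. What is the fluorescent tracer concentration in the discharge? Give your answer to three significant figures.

Mass balance: 1.850·0 + 0.2670·Cₑ = 2.117·20.20
→ Cₑ = (2.117·20.20 − 1.850·0) / 0.2670 = 160.2 mg/L.

160 mg/L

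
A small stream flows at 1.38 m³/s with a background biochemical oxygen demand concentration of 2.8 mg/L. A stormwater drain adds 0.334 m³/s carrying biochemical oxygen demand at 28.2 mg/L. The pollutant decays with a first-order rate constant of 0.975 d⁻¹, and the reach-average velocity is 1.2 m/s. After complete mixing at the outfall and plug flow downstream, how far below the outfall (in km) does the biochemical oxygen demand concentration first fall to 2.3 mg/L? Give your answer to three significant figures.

After mixing, C = (1.380·2.800 + 0.3340·28.20) / 1.714 = 13.28/1.714 = 7.750 mg/L.
Set 7.750·exp(−k·t) = 2.3 → t = ln(7.750/2.3)/k = 107600 s = 29.90 h.
Distance = v·t = 1.2·107600 = 129200 m = 129.2 km.

129 km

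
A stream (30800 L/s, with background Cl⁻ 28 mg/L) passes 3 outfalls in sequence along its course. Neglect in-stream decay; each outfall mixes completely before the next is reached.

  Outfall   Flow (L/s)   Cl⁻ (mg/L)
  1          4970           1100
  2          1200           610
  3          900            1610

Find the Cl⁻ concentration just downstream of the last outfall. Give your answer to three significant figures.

225 mg/L

After outfall 1: Q = 30800 + 4970 = 35770 L/s; C = (30800·28.00 + 4970·1100)/35770 = 176.9 mg/L.
After outfall 2: Q = 35770 + 1200 = 36970 L/s; C = (35770·176.9 + 1200·610.0)/36970 = 191.0 mg/L.
After outfall 3: Q = 36970 + 900.0 = 37870 L/s; C = (36970·191.0 + 900.0·1610)/37870 = 224.7 mg/L.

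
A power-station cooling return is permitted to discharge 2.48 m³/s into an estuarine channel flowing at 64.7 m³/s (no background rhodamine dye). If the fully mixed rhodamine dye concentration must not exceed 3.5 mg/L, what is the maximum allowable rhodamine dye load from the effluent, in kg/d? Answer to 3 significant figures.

20300 kg/d

Mass balance at the limit: 64.70·0 + 2.480·Cₑ = 67.18·3.5 → Cₑ = 94.81 mg/L.
Load = 2.480 m³/s × 94.81 g/m³ × 86 400 s/d = 20320 kg/d.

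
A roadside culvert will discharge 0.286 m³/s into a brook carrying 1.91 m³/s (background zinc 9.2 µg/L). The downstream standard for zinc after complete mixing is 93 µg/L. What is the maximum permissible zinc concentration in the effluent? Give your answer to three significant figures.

At the limit, (Qr·Cr + Qe·Cₑ)/(Qr + Qe) = 93:
Cₑ = (2.196·93 − 1.910·9.200) / 0.2860 = 652.6 µg/L.

653 µg/L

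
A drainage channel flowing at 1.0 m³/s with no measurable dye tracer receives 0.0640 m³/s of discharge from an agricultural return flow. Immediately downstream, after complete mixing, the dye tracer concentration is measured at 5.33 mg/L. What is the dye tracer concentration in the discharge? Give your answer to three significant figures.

Mass balance: 1.000·0 + 0.06400·Cₑ = 1.064·5.330
→ Cₑ = (1.064·5.330 − 1.000·0) / 0.06400 = 88.61 mg/L.

88.6 mg/L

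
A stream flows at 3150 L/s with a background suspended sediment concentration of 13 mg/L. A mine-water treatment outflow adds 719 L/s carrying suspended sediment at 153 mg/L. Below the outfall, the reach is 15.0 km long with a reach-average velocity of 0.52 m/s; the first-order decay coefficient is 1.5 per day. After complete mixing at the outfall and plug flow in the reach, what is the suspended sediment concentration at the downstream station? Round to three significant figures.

23.6 mg/L

Mass balance: C = (3150·13.00 + 719.0·153.0) / 3869 = 151000/3869 = 39.02 mg/L.
Travel time t = 15.0·1000 / 0.52 = 28850 s = 8.013 h.
Decay over the reach: 39.02·exp(−kt) = 39.02·0.6060 = 23.65 mg/L.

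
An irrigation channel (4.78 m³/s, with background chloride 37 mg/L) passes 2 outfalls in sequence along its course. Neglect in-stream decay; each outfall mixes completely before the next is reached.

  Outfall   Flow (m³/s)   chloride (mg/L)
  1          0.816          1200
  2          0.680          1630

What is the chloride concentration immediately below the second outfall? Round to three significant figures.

361 mg/L

Below outfall 1: Q → 5.596 m³/s, C = (4.780·37.00 + 0.8160·1200)/5.596 = 206.6 mg/L.
Below outfall 2: Q → 6.276 m³/s, C = (5.596·206.6 + 0.6800·1630)/6.276 = 360.8 mg/L.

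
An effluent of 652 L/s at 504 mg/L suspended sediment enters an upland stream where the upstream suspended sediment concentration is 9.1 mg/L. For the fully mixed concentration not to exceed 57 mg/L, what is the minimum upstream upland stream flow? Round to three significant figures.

Set C_mix = 57: (Q·9.100 + 652.0·504.0) / (Q + 652.0) = 57
→ Q = 652.0·(504.0 − 57)/(57 − 9.100) = 6084 L/s.

6080 L/s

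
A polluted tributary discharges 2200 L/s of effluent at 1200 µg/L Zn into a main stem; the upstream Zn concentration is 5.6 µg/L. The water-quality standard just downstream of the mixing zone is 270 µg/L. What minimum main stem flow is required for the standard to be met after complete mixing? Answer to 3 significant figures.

7740 L/s

Set C_mix = 270: (Q·5.600 + 2200·1200) / (Q + 2200) = 270
→ Q = 2200·(1200 − 270)/(270 − 5.600) = 7738 L/s.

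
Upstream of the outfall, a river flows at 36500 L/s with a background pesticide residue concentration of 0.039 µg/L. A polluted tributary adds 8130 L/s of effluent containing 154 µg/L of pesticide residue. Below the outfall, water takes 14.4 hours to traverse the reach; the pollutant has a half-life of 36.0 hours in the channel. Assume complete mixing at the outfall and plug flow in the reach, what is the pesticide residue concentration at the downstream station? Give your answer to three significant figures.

Conservation of mass: C = (36500·0.03900 + 8130·154.0) / 44630 = 1253000/44630 = 28.09 µg/L.
Half-life 36.0 h → k = ln 2 / 36.0 = 0.01925 h⁻¹ = 0.4621 d⁻¹.
Applying C = C₀e^(−kt): 28.09 × 0.7579 = 21.28 µg/L.

21.3 µg/L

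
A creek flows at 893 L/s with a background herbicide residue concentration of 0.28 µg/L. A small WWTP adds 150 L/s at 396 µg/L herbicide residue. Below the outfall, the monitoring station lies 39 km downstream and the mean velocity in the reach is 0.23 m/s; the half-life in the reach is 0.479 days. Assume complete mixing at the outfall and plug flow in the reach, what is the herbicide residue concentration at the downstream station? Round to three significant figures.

After mixing, C = (893.0·0.2800 + 150.0·396.0) / 1043 = 59650/1043 = 57.19 µg/L.
Travel time t = 39·1000 / 0.23 = 169600 s = 47.10 h.
Half-life 0.479 d → k = ln 2 / 0.479 = 1.447 d⁻¹.
After decay, C = 57.19 × e^(−kt) = 57.19 × 0.05843 = 3.342 µg/L.

3.34 µg/L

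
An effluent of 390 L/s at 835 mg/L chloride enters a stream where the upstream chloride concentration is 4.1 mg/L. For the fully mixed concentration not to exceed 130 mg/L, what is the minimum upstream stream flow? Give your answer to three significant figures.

2180 L/s

Set C_mix = 130: (Q·4.100 + 390.0·835.0) / (Q + 390.0) = 130
→ Q = 390.0·(835.0 − 130)/(130 − 4.100) = 2184 L/s.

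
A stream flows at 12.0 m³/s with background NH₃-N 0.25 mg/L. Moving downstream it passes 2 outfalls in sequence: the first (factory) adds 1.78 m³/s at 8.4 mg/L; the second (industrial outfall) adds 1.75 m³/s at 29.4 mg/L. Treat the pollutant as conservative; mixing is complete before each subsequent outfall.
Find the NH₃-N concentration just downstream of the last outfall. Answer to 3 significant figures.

Outfall 1: combined Q = 13.78 m³/s; C = (12.00·0.2500 + 1.780·8.400)/13.78 = 1.303 mg/L.
Outfall 2: combined Q = 15.53 m³/s; C = (13.78·1.303 + 1.750·29.40)/15.53 = 4.469 mg/L.

4.47 mg/L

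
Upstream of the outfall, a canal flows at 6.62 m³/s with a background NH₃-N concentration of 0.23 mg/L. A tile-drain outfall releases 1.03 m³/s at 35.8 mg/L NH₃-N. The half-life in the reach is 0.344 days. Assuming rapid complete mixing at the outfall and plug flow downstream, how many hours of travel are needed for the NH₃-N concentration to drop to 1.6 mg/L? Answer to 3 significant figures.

13.6 h

After mixing, C = (6.620·0.2300 + 1.030·35.80) / 7.650 = 38.40/7.650 = 5.019 mg/L.
Half-life 0.344 d → k = ln 2 / 0.344 = 2.015 d⁻¹.
5.019·exp(−k·t) = 1.6 → t = ln(5.019/1.6)/k = 49020 s = 13.62 h.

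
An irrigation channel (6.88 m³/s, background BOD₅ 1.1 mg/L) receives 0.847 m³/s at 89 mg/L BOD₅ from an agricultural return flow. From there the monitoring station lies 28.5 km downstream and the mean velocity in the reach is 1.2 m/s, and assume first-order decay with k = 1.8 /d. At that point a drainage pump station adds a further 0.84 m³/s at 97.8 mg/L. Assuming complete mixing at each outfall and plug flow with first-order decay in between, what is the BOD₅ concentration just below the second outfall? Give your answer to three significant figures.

Flow-weighted average: C = (6.880·1.100 + 0.8470·89.00) / 7.727 = 82.95/7.727 = 10.74 mg/L; combined flow 7.727 m³/s.
Travel time t = 28.5·1000 / 1.2 = 23750 s = 6.597 h.
Applying C = C₀e^(−kt): 10.74 × 0.6097 = 6.545 mg/L.
At the second outfall, C = (7.727·6.545 + 0.8400·97.80) / (7.727 + 0.8400) = 15.49 mg/L.

15.5 mg/L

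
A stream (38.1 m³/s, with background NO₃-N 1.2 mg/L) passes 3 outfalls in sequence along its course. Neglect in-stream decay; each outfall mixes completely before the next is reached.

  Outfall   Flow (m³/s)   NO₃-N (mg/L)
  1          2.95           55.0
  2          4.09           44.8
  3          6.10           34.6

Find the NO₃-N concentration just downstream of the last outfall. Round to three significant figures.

11.8 mg/L

After outfall 1: Q = 38.10 + 2.950 = 41.05 m³/s; C = (38.10·1.200 + 2.950·55.00)/41.05 = 5.066 mg/L.
After outfall 2: Q = 41.05 + 4.090 = 45.14 m³/s; C = (41.05·5.066 + 4.090·44.80)/45.14 = 8.666 mg/L.
After outfall 3: Q = 45.14 + 6.100 = 51.24 m³/s; C = (45.14·8.666 + 6.100·34.60)/51.24 = 11.75 mg/L.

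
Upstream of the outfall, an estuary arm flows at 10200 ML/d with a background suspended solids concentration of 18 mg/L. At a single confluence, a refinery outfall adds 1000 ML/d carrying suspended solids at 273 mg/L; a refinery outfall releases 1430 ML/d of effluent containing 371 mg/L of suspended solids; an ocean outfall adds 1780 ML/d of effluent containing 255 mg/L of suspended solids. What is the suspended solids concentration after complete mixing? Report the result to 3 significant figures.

Mixed concentration C = ΣQC/ΣQ = (10200·18.00 + 1000·273.0 + 1430·371.0 + 1780·255.0) / 14410 = 1441000/14410 = 100.0 mg/L.

100 mg/L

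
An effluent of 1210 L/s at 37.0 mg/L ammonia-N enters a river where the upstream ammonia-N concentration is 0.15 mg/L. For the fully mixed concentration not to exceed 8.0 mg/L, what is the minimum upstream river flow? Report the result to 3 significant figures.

Set C_mix = 8.0: (Q·0.1500 + 1210·37.00) / (Q + 1210) = 8.0
→ Q = 1210·(37.00 − 8.0)/(8.0 − 0.1500) = 4470 L/s.

4470 L/s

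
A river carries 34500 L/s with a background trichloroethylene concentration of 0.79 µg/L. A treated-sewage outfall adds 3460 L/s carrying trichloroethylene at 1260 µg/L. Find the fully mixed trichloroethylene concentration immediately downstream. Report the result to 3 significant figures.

116 µg/L

Conservation of mass: C = (34500·0.7900 + 3460·1260) / 37960 = 4387000/37960 = 115.6 µg/L.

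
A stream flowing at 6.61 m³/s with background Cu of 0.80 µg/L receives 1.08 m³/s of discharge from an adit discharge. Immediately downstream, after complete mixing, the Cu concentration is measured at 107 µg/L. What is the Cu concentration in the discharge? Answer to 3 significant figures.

Mass balance: 6.610·0.8000 + 1.080·Cₑ = 7.690·107.0
→ Cₑ = (7.690·107.0 − 6.610·0.8000) / 1.080 = 757.0 µg/L.

757 µg/L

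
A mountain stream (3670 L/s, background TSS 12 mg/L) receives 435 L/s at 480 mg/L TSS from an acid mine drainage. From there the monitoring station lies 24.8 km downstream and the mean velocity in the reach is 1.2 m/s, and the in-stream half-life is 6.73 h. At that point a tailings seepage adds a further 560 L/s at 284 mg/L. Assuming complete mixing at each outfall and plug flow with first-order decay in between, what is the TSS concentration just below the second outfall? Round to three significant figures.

After mixing, C = (3670·12.00 + 435.0·480.0) / 4105 = 252800/4105 = 61.59 mg/L; combined flow 4105 L/s.
Travel time t = 24.8·1000 / 1.2 = 20670 s = 5.741 h.
Half-life 6.73 h → k = ln 2 / 6.73 = 0.1030 h⁻¹ = 2.472 d⁻¹.
First-order decay: C = 61.59·exp(−k·t) = 61.59·0.5536 = 34.10 mg/L.
Second outfall: C = (4105·34.10 + 560.0·284.0)/4665 = 64.10 mg/L.

64.1 mg/L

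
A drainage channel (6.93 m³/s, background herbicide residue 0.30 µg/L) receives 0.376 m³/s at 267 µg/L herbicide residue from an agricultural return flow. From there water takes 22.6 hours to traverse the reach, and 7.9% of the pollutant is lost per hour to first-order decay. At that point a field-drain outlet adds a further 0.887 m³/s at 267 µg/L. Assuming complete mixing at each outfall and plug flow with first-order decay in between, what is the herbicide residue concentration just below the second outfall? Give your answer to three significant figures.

30.9 µg/L

Conservation of mass: C = (6.930·0.3000 + 0.3760·267.0) / 7.306 = 102.5/7.306 = 14.03 µg/L; combined flow 7.306 m³/s.
7.9%/h lost → k = −ln(1 − 0.079) = 0.08230 h⁻¹.
After decay, C = 14.03 × e^(−kt) = 14.03 × 0.1557 = 2.184 µg/L.
At the second outfall, C = (7.306·2.184 + 0.8870·267.0) / (7.306 + 0.8870) = 30.85 µg/L.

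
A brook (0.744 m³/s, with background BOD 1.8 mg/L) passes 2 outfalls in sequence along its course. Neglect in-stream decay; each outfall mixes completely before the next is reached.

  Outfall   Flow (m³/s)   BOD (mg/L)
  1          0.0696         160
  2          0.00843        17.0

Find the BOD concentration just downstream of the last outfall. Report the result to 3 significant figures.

Below outfall 1: Q → 0.8136 m³/s, C = (0.7440·1.800 + 0.06960·160.0)/0.8136 = 15.33 mg/L.
Below outfall 2: Q → 0.8220 m³/s, C = (0.8136·15.33 + 0.008430·17.00)/0.8220 = 15.35 mg/L.

15.4 mg/L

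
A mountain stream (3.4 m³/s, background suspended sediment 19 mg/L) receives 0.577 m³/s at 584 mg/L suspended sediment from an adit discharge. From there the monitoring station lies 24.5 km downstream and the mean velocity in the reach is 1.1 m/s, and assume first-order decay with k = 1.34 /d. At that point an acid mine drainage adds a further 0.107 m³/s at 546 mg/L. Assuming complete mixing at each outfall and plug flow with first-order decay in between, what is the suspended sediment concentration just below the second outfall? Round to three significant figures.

83.9 mg/L

Conservation of mass: C = (3.400·19.00 + 0.5770·584.0) / 3.977 = 401.6/3.977 = 101.0 mg/L; combined flow 3.977 m³/s.
Travel time t = 24.5·1000 / 1.1 = 22270 s = 6.187 h.
Applying C = C₀e^(−kt): 101.0 × 0.7079 = 71.48 mg/L.
Second outfall: C = (3.977·71.48 + 0.1070·546.0)/4.084 = 83.91 mg/L.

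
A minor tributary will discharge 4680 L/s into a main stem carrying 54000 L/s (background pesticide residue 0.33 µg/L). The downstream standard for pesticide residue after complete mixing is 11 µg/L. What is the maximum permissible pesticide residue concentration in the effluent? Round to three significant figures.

134 µg/L

At the limit, (Qr·Cr + Qe·Cₑ)/(Qr + Qe) = 11:
Cₑ = (58680·11 − 54000·0.3300) / 4680 = 134.1 µg/L.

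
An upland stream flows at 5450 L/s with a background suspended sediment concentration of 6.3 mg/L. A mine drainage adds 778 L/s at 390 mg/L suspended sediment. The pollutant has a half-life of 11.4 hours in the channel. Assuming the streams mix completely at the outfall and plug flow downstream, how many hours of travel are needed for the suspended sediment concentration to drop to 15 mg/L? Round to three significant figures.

21.1 h

Flow-weighted average: C = (5450·6.300 + 778.0·390.0) / 6228 = 337800/6228 = 54.23 mg/L.
Half-life 11.4 h → k = ln 2 / 11.4 = 0.06080 h⁻¹ = 1.459 d⁻¹.
54.23·exp(−k·t) = 15 → t = ln(54.23/15)/k = 76100 s = 21.14 h.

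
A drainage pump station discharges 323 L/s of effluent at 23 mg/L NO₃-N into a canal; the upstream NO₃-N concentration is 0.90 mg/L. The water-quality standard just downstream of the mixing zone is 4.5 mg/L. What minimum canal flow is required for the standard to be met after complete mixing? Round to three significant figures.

1660 L/s

Set C_mix = 4.5: (Q·0.9000 + 323.0·23.00) / (Q + 323.0) = 4.5
→ Q = 323.0·(23.00 − 4.5)/(4.5 − 0.9000) = 1660 L/s.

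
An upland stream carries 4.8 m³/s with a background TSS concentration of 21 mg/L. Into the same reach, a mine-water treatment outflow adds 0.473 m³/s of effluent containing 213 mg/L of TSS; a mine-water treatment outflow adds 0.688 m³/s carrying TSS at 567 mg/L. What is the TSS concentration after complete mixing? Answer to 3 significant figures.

99.3 mg/L

Flow-weighted average: C = (4.800·21.00 + 0.4730·213.0 + 0.6880·567.0) / 5.961 = 591.6/5.961 = 99.25 mg/L.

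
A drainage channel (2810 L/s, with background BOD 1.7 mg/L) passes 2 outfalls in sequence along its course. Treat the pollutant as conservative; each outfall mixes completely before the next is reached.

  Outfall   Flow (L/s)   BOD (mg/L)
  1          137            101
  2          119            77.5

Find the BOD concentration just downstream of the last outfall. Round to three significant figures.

9.08 mg/L

Below outfall 1: Q → 2947 L/s, C = (2810·1.700 + 137.0·101.0)/2947 = 6.316 mg/L.
Below outfall 2: Q → 3066 L/s, C = (2947·6.316 + 119.0·77.50)/3066 = 9.079 mg/L.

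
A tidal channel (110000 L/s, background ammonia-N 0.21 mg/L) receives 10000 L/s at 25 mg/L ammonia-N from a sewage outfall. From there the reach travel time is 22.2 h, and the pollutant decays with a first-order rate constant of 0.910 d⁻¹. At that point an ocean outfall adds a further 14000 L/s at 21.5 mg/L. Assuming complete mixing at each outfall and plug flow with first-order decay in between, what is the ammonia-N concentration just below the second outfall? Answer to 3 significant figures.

Mixed concentration C = ΣQC/ΣQ = (110000·0.2100 + 10000·25.00) / 120000 = 273100/120000 = 2.276 mg/L; combined flow 120000 L/s.
Decay over the reach: 2.276·exp(−kt) = 2.276·0.4310 = 0.9808 mg/L.
Second outfall: C = (120000·0.9808 + 14000·21.50)/134000 = 3.125 mg/L.

3.12 mg/L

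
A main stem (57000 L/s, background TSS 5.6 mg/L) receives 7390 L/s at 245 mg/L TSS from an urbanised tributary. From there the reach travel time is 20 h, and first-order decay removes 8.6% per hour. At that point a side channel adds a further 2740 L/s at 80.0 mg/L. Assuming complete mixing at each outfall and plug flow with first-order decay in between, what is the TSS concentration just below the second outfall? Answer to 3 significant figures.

Conservation of mass: C = (57000·5.600 + 7390·245.0) / 64390 = 2130000/64390 = 33.08 mg/L; combined flow 64390 L/s.
8.6%/h lost → k = −ln(1 − 0.086) = 0.08992 h⁻¹.
Applying C = C₀e^(−kt): 33.08 × 0.1655 = 5.476 mg/L.
Second outfall: C = (64390·5.476 + 2740·80.00)/67130 = 8.517 mg/L.

8.52 mg/L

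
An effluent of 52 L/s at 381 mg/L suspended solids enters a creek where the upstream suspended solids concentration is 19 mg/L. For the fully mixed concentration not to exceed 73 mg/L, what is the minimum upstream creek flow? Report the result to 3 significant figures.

Set C_mix = 73: (Q·19.00 + 52.00·381.0) / (Q + 52.00) = 73
→ Q = 52.00·(381.0 − 73)/(73 − 19.00) = 296.6 L/s.

297 L/s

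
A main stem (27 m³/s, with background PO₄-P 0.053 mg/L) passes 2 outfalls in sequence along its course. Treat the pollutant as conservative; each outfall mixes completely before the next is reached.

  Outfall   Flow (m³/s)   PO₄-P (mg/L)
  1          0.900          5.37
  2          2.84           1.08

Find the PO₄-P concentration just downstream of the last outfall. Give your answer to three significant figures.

0.304 mg/L

Below outfall 1: Q → 27.90 m³/s, C = (27.00·0.05300 + 0.9000·5.370)/27.90 = 0.2245 mg/L.
Below outfall 2: Q → 30.74 m³/s, C = (27.90·0.2245 + 2.840·1.080)/30.74 = 0.3036 mg/L.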